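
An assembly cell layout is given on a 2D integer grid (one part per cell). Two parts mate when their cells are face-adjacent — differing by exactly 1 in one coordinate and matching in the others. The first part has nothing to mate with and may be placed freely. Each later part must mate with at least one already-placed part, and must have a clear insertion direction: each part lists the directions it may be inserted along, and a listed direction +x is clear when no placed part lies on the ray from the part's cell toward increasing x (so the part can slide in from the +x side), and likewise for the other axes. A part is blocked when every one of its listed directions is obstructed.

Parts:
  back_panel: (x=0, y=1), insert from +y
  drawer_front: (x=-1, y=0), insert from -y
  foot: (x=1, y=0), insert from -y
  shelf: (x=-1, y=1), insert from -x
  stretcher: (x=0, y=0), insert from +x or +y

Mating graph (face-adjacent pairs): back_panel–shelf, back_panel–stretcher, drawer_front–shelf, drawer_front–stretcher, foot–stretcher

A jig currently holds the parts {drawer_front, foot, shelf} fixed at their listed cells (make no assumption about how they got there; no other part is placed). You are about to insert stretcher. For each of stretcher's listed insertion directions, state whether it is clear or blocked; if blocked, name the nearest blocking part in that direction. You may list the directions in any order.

+x: blocked by foot; +y: clear

+x: nearest on ray is foot@(1, 0) ⇒ blocked
+y: ray from stretcher(0, 0) has no placed part ⇒ clear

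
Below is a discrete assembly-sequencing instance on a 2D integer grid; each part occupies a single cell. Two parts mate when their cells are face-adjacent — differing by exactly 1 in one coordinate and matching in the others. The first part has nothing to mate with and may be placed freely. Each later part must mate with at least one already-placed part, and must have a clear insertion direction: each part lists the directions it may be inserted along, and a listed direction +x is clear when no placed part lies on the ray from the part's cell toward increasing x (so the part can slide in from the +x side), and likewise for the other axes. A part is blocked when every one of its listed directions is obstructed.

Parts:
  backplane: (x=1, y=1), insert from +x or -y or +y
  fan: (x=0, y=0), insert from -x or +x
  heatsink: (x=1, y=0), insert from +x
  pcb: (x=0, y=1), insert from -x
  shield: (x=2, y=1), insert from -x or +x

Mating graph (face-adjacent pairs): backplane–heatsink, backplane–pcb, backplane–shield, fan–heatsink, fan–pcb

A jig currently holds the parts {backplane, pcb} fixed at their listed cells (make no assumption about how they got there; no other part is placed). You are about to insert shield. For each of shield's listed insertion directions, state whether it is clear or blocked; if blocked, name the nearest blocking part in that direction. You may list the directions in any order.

+x: clear; -x: blocked by backplane

-x: nearest on ray is backplane@(1, 1) ⇒ blocked
+x: ray from shield(2, 1) has no placed part ⇒ clear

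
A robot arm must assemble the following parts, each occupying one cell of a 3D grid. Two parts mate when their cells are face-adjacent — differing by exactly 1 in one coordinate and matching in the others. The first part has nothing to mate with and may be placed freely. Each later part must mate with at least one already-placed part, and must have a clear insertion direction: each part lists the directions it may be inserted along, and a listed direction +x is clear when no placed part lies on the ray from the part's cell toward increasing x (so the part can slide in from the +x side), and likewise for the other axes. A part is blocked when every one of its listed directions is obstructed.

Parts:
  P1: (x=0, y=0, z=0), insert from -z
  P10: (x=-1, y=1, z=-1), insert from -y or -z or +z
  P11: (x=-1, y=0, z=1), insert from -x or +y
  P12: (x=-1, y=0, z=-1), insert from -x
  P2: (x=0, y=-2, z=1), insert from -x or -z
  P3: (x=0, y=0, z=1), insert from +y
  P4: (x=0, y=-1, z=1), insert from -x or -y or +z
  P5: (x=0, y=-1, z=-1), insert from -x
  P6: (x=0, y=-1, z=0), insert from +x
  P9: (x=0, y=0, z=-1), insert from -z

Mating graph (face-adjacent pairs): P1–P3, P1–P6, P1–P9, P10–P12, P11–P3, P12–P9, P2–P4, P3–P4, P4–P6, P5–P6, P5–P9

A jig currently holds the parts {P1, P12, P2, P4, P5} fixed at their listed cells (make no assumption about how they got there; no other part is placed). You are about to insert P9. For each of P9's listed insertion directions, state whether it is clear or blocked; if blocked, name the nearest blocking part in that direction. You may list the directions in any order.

-z: ray from P9(0, 0, -1) has no placed part ⇒ clear

-z: clear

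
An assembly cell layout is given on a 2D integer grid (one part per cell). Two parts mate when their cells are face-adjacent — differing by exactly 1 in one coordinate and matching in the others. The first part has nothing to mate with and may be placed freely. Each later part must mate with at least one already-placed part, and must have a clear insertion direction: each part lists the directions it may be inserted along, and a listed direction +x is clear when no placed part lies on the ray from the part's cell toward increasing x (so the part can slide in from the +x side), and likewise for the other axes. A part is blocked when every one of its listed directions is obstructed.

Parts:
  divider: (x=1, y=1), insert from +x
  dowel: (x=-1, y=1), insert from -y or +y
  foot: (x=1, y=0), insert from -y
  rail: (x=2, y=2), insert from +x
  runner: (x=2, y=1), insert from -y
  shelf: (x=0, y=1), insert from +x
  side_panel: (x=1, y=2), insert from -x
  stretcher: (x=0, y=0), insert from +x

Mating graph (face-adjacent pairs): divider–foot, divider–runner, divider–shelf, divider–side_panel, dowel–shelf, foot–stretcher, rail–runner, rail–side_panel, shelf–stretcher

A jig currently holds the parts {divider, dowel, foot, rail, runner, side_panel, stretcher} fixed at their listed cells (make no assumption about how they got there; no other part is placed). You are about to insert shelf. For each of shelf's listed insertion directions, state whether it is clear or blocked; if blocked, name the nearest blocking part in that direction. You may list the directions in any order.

+x: blocked by divider

+x: nearest on ray is divider@(1, 1) ⇒ blocked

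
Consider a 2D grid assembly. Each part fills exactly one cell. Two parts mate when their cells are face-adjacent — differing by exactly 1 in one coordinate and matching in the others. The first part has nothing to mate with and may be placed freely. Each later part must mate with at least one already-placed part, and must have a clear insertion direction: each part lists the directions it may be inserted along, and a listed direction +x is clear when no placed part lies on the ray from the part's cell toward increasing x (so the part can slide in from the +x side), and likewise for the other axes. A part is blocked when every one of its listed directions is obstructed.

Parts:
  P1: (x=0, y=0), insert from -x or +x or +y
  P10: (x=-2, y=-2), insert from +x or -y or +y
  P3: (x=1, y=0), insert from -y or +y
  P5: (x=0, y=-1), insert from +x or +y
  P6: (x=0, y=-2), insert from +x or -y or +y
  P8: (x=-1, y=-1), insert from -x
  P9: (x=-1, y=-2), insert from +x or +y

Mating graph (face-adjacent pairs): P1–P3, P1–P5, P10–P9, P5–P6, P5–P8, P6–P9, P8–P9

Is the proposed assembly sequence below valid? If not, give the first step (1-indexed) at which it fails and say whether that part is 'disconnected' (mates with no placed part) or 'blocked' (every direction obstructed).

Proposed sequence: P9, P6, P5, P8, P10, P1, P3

1. P9@(-1, -2) [+x clear] — {P9}
2. P6@(0, -2) [+x clear] — {P6, P9}
3. P5@(0, -1) [+x clear] — {P5, P6, P9}
4. P8@(-1, -1) [-x clear] — {P5, P6, P8, P9}
5. P10@(-2, -2) [-y clear] — {P10, P5, P6, P8, P9}
6. P1@(0, 0) [-x clear] — {P1, P10, P5, P6, P8, P9}
7. P3@(1, 0) [-y clear] — {P1, P10, P3, P5, P6, P8, P9}

Valid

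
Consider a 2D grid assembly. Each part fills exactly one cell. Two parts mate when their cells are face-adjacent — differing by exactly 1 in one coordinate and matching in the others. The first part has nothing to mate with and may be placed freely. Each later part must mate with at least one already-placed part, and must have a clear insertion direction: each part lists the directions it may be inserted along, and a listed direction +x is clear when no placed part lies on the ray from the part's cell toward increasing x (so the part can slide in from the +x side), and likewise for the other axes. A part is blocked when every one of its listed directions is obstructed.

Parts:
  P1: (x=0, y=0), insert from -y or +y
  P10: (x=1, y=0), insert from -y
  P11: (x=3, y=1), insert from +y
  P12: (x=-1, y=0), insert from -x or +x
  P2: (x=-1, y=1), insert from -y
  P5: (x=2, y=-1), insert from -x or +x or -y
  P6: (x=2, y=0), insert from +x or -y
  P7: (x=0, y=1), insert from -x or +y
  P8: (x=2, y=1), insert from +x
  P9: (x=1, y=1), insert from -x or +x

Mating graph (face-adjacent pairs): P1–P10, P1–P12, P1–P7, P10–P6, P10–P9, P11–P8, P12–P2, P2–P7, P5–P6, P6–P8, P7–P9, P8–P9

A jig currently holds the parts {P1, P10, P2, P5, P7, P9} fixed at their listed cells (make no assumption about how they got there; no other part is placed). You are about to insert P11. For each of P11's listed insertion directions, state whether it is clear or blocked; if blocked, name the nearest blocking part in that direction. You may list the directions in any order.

+y: clear

+y: ray from P11(3, 1) has no placed part ⇒ clear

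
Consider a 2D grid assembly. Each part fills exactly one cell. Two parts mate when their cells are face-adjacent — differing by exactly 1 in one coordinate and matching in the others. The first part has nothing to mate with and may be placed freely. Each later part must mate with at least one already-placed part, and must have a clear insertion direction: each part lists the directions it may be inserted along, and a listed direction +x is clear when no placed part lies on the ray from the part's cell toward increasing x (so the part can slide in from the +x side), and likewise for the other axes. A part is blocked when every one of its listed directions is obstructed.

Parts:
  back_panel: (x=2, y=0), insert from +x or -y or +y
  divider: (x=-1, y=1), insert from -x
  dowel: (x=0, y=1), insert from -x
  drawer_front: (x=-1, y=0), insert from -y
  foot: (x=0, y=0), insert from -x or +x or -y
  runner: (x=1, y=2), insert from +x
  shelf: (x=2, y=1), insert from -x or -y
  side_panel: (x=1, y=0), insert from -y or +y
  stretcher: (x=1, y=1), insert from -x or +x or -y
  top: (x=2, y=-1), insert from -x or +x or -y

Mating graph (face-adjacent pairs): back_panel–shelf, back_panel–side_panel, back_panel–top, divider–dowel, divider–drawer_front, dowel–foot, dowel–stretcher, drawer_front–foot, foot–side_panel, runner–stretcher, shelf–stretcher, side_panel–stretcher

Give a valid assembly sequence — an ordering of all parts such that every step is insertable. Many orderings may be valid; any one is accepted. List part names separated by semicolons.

stretcher; dowel; foot; shelf; side_panel; runner; back_panel; top; drawer_front; divider

1. stretcher@(1, 1) [-x clear] — {stretcher}
2. dowel@(0, 1) [-x clear] — {dowel, stretcher}
3. foot@(0, 0) [-x clear] — {dowel, foot, stretcher}
4. shelf@(2, 1) [-y clear] — {dowel, foot, shelf, stretcher}
5. side_panel@(1, 0) [-y clear] — {dowel, foot, shelf, side_panel, stretcher}
6. runner@(1, 2) [+x clear] — {dowel, foot, runner, shelf, side_panel, stretcher}
7. back_panel@(2, 0) [+x clear] — {back_panel, dowel, foot, runner, shelf, side_panel, stretcher}
8. top@(2, -1) [-x clear] — {back_panel, dowel, foot, runner, shelf, side_panel, stretcher, top}
9. drawer_front@(-1, 0) [-y clear] — {back_panel, dowel, drawer_front, foot, runner, shelf, side_panel, stretcher, top}
10. divider@(-1, 1) [-x clear] — {back_panel, divider, dowel, drawer_front, foot, runner, shelf, side_panel, stretcher, top}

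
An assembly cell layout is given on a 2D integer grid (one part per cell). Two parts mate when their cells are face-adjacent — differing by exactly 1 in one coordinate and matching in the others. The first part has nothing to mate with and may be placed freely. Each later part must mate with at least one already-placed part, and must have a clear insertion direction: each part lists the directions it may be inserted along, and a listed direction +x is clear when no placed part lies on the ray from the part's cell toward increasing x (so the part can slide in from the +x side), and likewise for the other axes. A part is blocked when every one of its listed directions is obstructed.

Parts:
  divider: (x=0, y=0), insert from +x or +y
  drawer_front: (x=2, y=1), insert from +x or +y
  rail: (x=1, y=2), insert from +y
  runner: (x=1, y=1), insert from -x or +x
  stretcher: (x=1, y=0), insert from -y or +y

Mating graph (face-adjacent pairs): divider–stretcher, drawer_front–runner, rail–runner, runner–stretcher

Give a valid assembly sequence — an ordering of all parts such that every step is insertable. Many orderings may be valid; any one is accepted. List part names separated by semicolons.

stretcher; runner; drawer_front; divider; rail

1. stretcher@(1, 0) [-y clear] — {stretcher}
2. runner@(1, 1) [-x clear] — {runner, stretcher}
3. drawer_front@(2, 1) [+x clear] — {drawer_front, runner, stretcher}
4. divider@(0, 0) [+y clear] — {divider, drawer_front, runner, stretcher}
5. rail@(1, 2) [+y clear] — {divider, drawer_front, rail, runner, stretcher}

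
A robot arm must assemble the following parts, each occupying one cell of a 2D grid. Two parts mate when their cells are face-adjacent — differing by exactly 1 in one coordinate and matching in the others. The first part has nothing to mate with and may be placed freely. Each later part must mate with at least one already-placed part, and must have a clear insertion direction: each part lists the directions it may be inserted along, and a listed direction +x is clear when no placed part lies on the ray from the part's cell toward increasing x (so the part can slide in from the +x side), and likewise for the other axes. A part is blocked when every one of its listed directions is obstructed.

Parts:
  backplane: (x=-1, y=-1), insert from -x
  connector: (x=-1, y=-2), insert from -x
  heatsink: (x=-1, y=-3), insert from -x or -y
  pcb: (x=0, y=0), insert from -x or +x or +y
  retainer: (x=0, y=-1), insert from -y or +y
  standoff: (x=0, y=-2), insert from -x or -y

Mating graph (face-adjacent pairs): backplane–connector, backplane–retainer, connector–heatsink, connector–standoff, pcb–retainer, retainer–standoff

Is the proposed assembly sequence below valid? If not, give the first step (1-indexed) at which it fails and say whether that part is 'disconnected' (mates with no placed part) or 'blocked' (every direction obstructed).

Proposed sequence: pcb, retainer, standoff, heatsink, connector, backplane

1. pcb@(0, 0) [-x clear] — {pcb}
2. retainer@(0, -1) [-y clear] — {pcb, retainer}
3. standoff@(0, -2) [-x clear] — {pcb, retainer, standoff}
4. heatsink@(-1, -3) — no placed neighbour ⇒ disconnected

Invalid at step 4 (disconnected)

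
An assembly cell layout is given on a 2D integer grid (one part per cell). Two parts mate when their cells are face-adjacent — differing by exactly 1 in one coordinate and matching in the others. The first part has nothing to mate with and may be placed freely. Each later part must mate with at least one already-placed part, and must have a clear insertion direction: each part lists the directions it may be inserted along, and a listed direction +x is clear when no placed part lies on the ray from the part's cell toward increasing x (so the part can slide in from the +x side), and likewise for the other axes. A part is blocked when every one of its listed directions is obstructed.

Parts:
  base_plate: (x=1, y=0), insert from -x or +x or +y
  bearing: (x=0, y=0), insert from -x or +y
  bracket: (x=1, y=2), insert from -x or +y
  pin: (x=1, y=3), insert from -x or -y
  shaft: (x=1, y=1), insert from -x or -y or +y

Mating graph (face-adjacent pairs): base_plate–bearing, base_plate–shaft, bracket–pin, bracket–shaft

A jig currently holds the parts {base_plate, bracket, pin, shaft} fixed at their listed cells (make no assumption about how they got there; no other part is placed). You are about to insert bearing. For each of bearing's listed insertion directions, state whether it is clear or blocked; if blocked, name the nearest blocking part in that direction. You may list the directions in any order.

-x: ray from bearing(0, 0) has no placed part ⇒ clear
+y: ray from bearing(0, 0) has no placed part ⇒ clear

+y: clear; -x: clear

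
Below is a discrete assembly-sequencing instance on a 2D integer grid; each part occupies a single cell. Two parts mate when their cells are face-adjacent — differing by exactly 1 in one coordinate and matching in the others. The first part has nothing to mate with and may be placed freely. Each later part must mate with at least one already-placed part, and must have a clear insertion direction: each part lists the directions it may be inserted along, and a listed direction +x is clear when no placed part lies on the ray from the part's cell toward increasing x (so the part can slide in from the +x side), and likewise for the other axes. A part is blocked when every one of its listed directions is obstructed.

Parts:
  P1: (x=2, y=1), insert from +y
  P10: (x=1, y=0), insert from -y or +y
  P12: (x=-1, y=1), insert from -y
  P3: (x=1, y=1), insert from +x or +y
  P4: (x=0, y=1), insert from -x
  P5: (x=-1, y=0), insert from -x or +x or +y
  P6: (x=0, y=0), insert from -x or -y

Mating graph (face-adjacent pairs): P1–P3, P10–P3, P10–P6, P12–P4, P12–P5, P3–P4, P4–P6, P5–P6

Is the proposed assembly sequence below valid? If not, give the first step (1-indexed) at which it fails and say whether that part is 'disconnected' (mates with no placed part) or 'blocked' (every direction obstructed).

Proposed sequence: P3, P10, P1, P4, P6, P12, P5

Valid

1. P3@(1, 1) [+x clear] — {P3}
2. P10@(1, 0) [-y clear] — {P10, P3}
3. P1@(2, 1) [+y clear] — {P1, P10, P3}
4. P4@(0, 1) [-x clear] — {P1, P10, P3, P4}
5. P6@(0, 0) [-x clear] — {P1, P10, P3, P4, P6}
6. P12@(-1, 1) [-y clear] — {P1, P10, P12, P3, P4, P6}
7. P5@(-1, 0) [-x clear] — {P1, P10, P12, P3, P4, P5, P6}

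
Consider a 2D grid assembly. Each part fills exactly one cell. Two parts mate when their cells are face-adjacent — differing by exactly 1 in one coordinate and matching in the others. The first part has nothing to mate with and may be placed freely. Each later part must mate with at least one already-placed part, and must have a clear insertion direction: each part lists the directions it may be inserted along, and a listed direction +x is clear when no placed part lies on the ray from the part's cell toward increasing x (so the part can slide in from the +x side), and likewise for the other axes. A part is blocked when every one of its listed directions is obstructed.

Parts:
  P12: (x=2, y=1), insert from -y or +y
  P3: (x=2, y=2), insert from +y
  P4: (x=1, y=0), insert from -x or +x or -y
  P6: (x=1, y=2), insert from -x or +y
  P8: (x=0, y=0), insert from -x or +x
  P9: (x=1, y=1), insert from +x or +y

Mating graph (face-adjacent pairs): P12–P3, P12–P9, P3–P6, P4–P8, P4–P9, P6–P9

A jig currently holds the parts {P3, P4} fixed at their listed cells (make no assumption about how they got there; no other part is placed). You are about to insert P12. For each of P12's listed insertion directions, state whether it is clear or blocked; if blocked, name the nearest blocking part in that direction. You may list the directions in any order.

+y: blocked by P3; -y: clear

-y: ray from P12(2, 1) has no placed part ⇒ clear
+y: nearest on ray is P3@(2, 2) ⇒ blocked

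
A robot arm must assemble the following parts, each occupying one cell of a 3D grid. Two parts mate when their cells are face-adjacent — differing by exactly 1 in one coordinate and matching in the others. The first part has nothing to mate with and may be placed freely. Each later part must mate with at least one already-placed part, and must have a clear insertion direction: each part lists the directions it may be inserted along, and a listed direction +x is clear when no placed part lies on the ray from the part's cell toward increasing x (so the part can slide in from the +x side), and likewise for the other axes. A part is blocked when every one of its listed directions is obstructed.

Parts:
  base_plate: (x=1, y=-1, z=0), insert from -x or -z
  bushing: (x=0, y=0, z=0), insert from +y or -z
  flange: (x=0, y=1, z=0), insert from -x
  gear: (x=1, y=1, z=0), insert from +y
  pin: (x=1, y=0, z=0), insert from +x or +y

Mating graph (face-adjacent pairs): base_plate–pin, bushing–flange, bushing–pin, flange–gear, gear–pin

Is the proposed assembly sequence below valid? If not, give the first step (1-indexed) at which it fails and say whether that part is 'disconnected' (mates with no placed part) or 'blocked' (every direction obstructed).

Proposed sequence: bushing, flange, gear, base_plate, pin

Invalid at step 4 (disconnected)

1. bushing@(0, 0, 0) [+y clear] — {bushing}
2. flange@(0, 1, 0) [-x clear] — {bushing, flange}
3. gear@(1, 1, 0) [+y clear] — {bushing, flange, gear}
4. base_plate@(1, -1, 0) — no placed neighbour ⇒ disconnected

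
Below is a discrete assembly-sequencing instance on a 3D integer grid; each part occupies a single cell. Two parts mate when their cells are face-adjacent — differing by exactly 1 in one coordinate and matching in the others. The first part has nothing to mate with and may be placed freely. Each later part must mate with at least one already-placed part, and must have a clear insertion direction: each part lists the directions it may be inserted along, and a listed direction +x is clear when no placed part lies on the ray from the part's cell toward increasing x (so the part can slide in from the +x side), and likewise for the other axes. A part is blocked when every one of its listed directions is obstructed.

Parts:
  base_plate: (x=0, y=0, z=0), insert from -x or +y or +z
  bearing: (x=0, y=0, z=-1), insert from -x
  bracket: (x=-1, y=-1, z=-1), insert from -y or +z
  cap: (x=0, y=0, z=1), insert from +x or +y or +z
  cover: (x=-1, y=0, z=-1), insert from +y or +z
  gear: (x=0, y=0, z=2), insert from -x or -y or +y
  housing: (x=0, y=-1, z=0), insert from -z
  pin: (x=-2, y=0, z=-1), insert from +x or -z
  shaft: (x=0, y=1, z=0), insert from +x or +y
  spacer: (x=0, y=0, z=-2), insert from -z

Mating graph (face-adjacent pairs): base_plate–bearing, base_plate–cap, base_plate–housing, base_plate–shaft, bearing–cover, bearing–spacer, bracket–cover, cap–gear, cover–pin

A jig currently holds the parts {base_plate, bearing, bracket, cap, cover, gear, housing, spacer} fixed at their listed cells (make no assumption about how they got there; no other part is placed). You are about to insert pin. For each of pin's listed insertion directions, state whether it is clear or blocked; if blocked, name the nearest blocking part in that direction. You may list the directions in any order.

+x: blocked by cover; -z: clear

+x: nearest on ray is cover@(-1, 0, -1) ⇒ blocked
-z: ray from pin(-2, 0, -1) has no placed part ⇒ clear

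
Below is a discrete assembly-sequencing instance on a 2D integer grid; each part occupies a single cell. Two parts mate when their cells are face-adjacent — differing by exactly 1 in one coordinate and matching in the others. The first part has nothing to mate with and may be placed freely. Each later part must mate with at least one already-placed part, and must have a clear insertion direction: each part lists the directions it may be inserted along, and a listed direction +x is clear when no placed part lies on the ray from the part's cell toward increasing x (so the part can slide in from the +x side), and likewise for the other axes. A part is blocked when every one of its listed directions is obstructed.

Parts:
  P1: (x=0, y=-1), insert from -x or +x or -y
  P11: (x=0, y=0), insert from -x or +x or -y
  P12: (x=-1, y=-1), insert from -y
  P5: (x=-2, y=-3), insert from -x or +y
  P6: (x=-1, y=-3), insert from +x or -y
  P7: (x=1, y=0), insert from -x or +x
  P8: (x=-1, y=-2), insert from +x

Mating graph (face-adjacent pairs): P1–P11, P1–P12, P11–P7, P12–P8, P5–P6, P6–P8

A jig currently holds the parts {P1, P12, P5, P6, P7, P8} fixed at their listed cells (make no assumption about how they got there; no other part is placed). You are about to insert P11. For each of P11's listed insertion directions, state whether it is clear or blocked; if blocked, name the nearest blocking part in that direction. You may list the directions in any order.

+x: blocked by P7; -x: clear; -y: blocked by P1

-x: ray from P11(0, 0) has no placed part ⇒ clear
+x: nearest on ray is P7@(1, 0) ⇒ blocked
-y: nearest on ray is P1@(0, -1) ⇒ blocked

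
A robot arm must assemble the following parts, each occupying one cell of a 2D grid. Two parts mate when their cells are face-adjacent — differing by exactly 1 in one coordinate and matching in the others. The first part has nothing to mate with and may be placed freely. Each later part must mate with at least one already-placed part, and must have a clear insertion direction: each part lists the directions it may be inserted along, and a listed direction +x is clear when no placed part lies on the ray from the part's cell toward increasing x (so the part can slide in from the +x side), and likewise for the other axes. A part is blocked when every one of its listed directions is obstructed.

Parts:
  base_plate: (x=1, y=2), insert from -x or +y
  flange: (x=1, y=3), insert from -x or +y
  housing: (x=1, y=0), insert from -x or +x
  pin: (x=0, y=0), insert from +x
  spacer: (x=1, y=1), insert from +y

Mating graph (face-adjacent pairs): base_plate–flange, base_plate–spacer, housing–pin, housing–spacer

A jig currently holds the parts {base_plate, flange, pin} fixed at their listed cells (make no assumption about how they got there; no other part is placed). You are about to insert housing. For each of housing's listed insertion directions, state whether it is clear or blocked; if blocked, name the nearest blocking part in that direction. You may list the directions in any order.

-x: nearest on ray is pin@(0, 0) ⇒ blocked
+x: ray from housing(1, 0) has no placed part ⇒ clear

+x: clear; -x: blocked by pin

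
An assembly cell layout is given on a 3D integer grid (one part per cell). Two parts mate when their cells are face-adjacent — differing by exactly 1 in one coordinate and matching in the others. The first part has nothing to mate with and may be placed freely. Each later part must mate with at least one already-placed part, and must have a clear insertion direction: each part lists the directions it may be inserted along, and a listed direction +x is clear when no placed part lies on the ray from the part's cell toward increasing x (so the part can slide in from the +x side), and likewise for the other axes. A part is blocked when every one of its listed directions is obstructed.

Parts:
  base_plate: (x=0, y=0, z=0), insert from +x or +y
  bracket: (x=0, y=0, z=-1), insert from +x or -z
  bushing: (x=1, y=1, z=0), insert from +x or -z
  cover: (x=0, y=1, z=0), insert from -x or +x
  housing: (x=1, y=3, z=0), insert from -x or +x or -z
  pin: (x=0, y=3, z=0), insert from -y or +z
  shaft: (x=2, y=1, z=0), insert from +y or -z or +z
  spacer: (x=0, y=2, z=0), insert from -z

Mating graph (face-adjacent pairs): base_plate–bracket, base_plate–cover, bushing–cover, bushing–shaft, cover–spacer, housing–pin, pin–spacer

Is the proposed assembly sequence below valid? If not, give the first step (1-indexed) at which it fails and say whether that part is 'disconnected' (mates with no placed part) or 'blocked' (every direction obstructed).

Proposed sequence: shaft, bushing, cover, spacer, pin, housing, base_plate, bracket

Valid

1. shaft@(2, 1, 0) [+y clear] — {shaft}
2. bushing@(1, 1, 0) [-z clear] — {bushing, shaft}
3. cover@(0, 1, 0) [-x clear] — {bushing, cover, shaft}
4. spacer@(0, 2, 0) [-z clear] — {bushing, cover, shaft, spacer}
5. pin@(0, 3, 0) [+z clear] — {bushing, cover, pin, shaft, spacer}
6. housing@(1, 3, 0) [+x clear] — {bushing, cover, housing, pin, shaft, spacer}
7. base_plate@(0, 0, 0) [+x clear] — {base_plate, bushing, cover, housing, pin, shaft, spacer}
8. bracket@(0, 0, -1) [+x clear] — {base_plate, bracket, bushing, cover, housing, pin, shaft, spacer}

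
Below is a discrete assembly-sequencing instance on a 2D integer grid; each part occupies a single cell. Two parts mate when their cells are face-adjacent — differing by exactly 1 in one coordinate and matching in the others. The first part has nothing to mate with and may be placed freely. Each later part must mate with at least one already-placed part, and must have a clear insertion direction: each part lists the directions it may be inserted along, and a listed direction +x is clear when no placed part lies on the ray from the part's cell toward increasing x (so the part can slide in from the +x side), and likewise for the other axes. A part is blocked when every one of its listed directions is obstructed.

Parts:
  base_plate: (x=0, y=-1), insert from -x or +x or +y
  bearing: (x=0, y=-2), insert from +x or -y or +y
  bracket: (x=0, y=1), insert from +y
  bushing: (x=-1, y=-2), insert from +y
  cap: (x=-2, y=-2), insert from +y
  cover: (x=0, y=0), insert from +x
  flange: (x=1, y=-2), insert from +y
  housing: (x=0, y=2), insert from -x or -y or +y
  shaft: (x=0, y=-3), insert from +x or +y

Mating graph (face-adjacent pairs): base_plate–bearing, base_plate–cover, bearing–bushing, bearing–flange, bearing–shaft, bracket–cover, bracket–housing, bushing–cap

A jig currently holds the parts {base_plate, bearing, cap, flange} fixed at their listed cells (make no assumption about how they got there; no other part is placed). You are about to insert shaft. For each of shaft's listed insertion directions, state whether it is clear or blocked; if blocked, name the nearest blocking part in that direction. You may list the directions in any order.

+x: clear; +y: blocked by bearing

+x: ray from shaft(0, -3) has no placed part ⇒ clear
+y: nearest on ray is bearing@(0, -2) ⇒ blocked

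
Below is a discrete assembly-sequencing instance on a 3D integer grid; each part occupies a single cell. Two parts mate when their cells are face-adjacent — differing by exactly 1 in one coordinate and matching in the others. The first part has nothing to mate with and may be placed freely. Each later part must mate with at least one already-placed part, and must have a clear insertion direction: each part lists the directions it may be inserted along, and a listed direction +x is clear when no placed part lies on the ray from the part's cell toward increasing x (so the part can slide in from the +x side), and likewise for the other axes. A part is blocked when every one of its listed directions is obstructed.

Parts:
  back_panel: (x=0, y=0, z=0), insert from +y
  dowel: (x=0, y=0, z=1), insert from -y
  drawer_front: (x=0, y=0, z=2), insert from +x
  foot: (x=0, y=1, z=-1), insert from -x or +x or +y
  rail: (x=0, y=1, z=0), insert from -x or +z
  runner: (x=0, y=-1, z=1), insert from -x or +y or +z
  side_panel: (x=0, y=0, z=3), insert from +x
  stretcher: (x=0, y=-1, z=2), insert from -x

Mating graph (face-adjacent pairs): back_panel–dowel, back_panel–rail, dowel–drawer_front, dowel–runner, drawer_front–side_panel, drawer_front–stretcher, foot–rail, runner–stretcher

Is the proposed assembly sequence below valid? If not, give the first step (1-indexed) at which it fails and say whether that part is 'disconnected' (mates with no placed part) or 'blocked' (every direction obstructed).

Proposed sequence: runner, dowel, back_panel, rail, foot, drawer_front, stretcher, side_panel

Invalid at step 2 (blocked)

1. runner@(0, -1, 1) [-x clear] — {runner}
2. dowel@(0, 0, 1) — -y all obstructed ⇒ blocked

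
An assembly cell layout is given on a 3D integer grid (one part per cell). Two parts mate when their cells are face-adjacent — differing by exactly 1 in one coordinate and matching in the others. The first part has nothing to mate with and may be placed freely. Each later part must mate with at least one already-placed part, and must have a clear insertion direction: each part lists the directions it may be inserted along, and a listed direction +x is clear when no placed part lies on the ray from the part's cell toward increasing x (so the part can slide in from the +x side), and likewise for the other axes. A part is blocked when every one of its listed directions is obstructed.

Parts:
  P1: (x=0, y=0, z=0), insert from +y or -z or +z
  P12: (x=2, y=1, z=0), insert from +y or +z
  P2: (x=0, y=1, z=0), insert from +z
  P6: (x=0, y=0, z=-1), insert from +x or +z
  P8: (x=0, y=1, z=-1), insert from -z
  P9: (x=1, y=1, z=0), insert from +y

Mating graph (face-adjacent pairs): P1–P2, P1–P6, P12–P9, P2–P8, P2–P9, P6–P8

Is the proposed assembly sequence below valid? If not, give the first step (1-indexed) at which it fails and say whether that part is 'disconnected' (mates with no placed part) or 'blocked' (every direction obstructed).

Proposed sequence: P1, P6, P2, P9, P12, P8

Valid

1. P1@(0, 0, 0) [+y clear] — {P1}
2. P6@(0, 0, -1) [+x clear] — {P1, P6}
3. P2@(0, 1, 0) [+z clear] — {P1, P2, P6}
4. P9@(1, 1, 0) [+y clear] — {P1, P2, P6, P9}
5. P12@(2, 1, 0) [+y clear] — {P1, P12, P2, P6, P9}
6. P8@(0, 1, -1) [-z clear] — {P1, P12, P2, P6, P8, P9}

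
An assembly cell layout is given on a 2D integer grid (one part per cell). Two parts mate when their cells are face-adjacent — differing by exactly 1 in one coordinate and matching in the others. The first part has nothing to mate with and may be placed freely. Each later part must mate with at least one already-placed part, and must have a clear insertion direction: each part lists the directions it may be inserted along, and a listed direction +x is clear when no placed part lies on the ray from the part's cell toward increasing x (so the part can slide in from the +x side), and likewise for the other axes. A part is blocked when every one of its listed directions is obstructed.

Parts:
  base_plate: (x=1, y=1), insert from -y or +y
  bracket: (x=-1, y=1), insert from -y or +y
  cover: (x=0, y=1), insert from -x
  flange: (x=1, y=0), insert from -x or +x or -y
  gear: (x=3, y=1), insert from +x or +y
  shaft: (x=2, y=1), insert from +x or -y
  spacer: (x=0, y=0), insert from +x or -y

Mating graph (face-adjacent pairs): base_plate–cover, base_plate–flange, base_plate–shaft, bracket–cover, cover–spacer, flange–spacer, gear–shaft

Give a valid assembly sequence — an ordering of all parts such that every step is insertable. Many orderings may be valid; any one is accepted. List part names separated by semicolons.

1. base_plate@(1, 1) [-y clear] — {base_plate}
2. shaft@(2, 1) [+x clear] — {base_plate, shaft}
3. gear@(3, 1) [+x clear] — {base_plate, gear, shaft}
4. cover@(0, 1) [-x clear] — {base_plate, cover, gear, shaft}
5. spacer@(0, 0) [+x clear] — {base_plate, cover, gear, shaft, spacer}
6. flange@(1, 0) [+x clear] — {base_plate, cover, flange, gear, shaft, spacer}
7. bracket@(-1, 1) [-y clear] — {base_plate, bracket, cover, flange, gear, shaft, spacer}

base_plate; shaft; gear; cover; spacer; flange; bracket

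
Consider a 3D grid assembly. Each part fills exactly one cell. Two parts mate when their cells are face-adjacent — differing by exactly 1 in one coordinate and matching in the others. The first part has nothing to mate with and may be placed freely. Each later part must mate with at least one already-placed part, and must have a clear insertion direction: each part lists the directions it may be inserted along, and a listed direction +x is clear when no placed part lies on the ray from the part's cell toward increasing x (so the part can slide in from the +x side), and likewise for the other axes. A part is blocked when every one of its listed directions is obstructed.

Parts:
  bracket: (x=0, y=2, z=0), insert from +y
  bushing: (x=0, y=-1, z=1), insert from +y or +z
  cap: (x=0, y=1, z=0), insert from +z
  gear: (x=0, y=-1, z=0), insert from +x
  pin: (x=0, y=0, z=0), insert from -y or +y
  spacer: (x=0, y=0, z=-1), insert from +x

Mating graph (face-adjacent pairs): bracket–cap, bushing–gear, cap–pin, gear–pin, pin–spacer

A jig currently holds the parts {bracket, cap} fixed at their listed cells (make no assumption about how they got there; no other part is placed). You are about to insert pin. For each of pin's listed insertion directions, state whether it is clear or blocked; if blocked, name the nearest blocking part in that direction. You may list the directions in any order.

-y: ray from pin(0, 0, 0) has no placed part ⇒ clear
+y: nearest on ray is cap@(0, 1, 0) ⇒ blocked

+y: blocked by cap; -y: clear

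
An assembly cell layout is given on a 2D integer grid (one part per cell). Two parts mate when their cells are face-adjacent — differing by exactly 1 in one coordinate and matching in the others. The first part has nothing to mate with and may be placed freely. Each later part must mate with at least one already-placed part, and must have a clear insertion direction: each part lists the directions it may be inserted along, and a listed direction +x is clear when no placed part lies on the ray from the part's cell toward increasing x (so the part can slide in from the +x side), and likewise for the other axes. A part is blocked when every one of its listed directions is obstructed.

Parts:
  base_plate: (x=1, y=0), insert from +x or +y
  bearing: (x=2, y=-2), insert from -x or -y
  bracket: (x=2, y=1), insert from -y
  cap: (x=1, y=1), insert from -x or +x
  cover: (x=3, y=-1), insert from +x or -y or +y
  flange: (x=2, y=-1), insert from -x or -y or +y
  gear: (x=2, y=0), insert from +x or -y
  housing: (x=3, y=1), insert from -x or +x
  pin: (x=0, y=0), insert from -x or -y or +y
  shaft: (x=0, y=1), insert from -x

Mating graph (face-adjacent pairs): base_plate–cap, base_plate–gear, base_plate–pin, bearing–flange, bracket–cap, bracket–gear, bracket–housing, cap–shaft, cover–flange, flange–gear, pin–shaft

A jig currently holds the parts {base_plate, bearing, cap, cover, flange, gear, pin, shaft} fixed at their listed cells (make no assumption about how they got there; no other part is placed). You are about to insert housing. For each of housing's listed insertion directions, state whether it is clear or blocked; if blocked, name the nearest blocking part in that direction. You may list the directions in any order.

-x: nearest on ray is cap@(1, 1) ⇒ blocked
+x: ray from housing(3, 1) has no placed part ⇒ clear

+x: clear; -x: blocked by cap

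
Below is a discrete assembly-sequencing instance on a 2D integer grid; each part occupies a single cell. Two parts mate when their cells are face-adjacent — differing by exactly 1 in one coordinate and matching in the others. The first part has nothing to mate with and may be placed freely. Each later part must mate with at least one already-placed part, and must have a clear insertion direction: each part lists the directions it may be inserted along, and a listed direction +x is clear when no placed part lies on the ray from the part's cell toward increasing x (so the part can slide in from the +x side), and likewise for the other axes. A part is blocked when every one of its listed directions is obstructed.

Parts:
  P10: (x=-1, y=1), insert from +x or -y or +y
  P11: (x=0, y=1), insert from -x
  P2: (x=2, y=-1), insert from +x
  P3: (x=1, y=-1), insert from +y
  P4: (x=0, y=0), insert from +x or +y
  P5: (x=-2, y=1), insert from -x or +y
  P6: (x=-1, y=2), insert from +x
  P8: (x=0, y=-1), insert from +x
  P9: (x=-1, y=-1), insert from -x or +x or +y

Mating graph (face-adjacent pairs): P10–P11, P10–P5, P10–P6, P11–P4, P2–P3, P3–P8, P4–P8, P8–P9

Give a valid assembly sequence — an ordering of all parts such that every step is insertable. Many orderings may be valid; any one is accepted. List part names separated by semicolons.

1. P9@(-1, -1) [-x clear] — {P9}
2. P8@(0, -1) [+x clear] — {P8, P9}
3. P3@(1, -1) [+y clear] — {P3, P8, P9}
4. P2@(2, -1) [+x clear] — {P2, P3, P8, P9}
5. P4@(0, 0) [+x clear] — {P2, P3, P4, P8, P9}
6. P11@(0, 1) [-x clear] — {P11, P2, P3, P4, P8, P9}
7. P10@(-1, 1) [+y clear] — {P10, P11, P2, P3, P4, P8, P9}
8. P6@(-1, 2) [+x clear] — {P10, P11, P2, P3, P4, P6, P8, P9}
9. P5@(-2, 1) [-x clear] — {P10, P11, P2, P3, P4, P5, P6, P8, P9}

P9; P8; P3; P2; P4; P11; P10; P6; P5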